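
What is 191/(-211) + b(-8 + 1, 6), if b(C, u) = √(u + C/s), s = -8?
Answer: -191/211 + √110/4 ≈ 1.7168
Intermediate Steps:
b(C, u) = √(u - C/8) (b(C, u) = √(u + C/(-8)) = √(u + C*(-⅛)) = √(u - C/8))
191/(-211) + b(-8 + 1, 6) = 191/(-211) + √(-2*(-8 + 1) + 16*6)/4 = 191*(-1/211) + √(-2*(-7) + 96)/4 = -191/211 + √(14 + 96)/4 = -191/211 + √110/4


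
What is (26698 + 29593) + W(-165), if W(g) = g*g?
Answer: 83516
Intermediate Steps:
W(g) = g²
(26698 + 29593) + W(-165) = (26698 + 29593) + (-165)² = 56291 + 27225 = 83516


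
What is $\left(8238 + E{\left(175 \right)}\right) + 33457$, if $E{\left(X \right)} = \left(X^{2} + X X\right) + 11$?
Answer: $102956$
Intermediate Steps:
$E{\left(X \right)} = 11 + 2 X^{2}$ ($E{\left(X \right)} = \left(X^{2} + X^{2}\right) + 11 = 2 X^{2} + 11 = 11 + 2 X^{2}$)
$\left(8238 + E{\left(175 \right)}\right) + 33457 = \left(8238 + \left(11 + 2 \cdot 175^{2}\right)\right) + 33457 = \left(8238 + \left(11 + 2 \cdot 30625\right)\right) + 33457 = \left(8238 + \left(11 + 61250\right)\right) + 33457 = \left(8238 + 61261\right) + 33457 = 69499 + 33457 = 102956$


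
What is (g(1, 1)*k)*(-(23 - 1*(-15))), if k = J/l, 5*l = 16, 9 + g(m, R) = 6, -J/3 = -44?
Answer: 9405/2 ≈ 4702.5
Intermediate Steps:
J = 132 (J = -3*(-44) = 132)
g(m, R) = -3 (g(m, R) = -9 + 6 = -3)
l = 16/5 (l = (1/5)*16 = 16/5 ≈ 3.2000)
k = 165/4 (k = 132/(16/5) = 132*(5/16) = 165/4 ≈ 41.250)
(g(1, 1)*k)*(-(23 - 1*(-15))) = (-3*165/4)*(-(23 - 1*(-15))) = -(-495)*(23 + 15)/4 = -(-495)*38/4 = -495/4*(-38) = 9405/2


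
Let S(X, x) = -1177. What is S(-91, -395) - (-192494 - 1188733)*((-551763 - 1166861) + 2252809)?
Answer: 737830743818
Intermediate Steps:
S(-91, -395) - (-192494 - 1188733)*((-551763 - 1166861) + 2252809) = -1177 - (-192494 - 1188733)*((-551763 - 1166861) + 2252809) = -1177 - (-1381227)*(-1718624 + 2252809) = -1177 - (-1381227)*534185 = -1177 - 1*(-737830744995) = -1177 + 737830744995 = 737830743818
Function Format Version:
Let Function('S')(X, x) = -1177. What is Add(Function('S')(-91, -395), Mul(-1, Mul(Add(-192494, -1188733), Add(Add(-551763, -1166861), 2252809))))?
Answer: 737830743818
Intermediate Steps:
Add(Function('S')(-91, -395), Mul(-1, Mul(Add(-192494, -1188733), Add(Add(-551763, -1166861), 2252809)))) = Add(-1177, Mul(-1, Mul(Add(-192494, -1188733), Add(Add(-551763, -1166861), 2252809)))) = Add(-1177, Mul(-1, Mul(-1381227, Add(-1718624, 2252809)))) = Add(-1177, Mul(-1, Mul(-1381227, 534185))) = Add(-1177, Mul(-1, -737830744995)) = Add(-1177, 737830744995) = 737830743818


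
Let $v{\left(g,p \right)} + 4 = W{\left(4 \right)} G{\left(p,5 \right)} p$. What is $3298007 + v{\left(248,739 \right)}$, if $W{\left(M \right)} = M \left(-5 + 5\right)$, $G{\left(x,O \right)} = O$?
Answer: $3298003$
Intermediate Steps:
$W{\left(M \right)} = 0$ ($W{\left(M \right)} = M 0 = 0$)
$v{\left(g,p \right)} = -4$ ($v{\left(g,p \right)} = -4 + 0 \cdot 5 p = -4 + 0 p = -4 + 0 = -4$)
$3298007 + v{\left(248,739 \right)} = 3298007 - 4 = 3298003$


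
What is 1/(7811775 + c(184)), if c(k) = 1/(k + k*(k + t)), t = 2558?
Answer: 504712/3942696583801 ≈ 1.2801e-7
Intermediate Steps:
c(k) = 1/(k + k*(2558 + k)) (c(k) = 1/(k + k*(k + 2558)) = 1/(k + k*(2558 + k)))
1/(7811775 + c(184)) = 1/(7811775 + 1/(184*(2559 + 184))) = 1/(7811775 + (1/184)/2743) = 1/(7811775 + (1/184)*(1/2743)) = 1/(7811775 + 1/504712) = 1/(3942696583801/504712) = 504712/3942696583801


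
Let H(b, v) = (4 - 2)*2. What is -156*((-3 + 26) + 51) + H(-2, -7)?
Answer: -11540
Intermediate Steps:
H(b, v) = 4 (H(b, v) = 2*2 = 4)
-156*((-3 + 26) + 51) + H(-2, -7) = -156*((-3 + 26) + 51) + 4 = -156*(23 + 51) + 4 = -156*74 + 4 = -11544 + 4 = -11540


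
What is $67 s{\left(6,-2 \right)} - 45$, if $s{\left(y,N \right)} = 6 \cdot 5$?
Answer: $1965$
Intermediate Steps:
$s{\left(y,N \right)} = 30$
$67 s{\left(6,-2 \right)} - 45 = 67 \cdot 30 - 45 = 2010 - 45 = 1965$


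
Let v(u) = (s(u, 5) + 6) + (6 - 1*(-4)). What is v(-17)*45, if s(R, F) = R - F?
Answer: -270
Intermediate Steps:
v(u) = 11 + u (v(u) = ((u - 1*5) + 6) + (6 - 1*(-4)) = ((u - 5) + 6) + (6 + 4) = ((-5 + u) + 6) + 10 = (1 + u) + 10 = 11 + u)
v(-17)*45 = (11 - 17)*45 = -6*45 = -270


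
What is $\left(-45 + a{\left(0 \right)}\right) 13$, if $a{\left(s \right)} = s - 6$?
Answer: $-663$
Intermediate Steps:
$a{\left(s \right)} = -6 + s$ ($a{\left(s \right)} = s - 6 = -6 + s$)
$\left(-45 + a{\left(0 \right)}\right) 13 = \left(-45 + \left(-6 + 0\right)\right) 13 = \left(-45 - 6\right) 13 = \left(-51\right) 13 = -663$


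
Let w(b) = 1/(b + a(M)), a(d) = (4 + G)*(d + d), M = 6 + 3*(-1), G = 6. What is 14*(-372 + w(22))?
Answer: -213521/41 ≈ -5207.8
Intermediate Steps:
M = 3 (M = 6 - 3 = 3)
a(d) = 20*d (a(d) = (4 + 6)*(d + d) = 10*(2*d) = 20*d)
w(b) = 1/(60 + b) (w(b) = 1/(b + 20*3) = 1/(b + 60) = 1/(60 + b))
14*(-372 + w(22)) = 14*(-372 + 1/(60 + 22)) = 14*(-372 + 1/82) = 14*(-30503/82) = -213521/41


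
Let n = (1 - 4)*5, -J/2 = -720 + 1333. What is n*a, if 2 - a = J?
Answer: -18420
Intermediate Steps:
J = -1226 (J = -2*(-720 + 1333) = -2*613 = -1226)
n = -15 (n = -3*5 = -15)
a = 1228 (a = 2 - 1*(-1226) = 2 + 1226 = 1228)
n*a = -15*1228 = -18420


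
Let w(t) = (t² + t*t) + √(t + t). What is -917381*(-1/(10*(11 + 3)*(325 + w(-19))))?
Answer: 960497907/153474580 - 917381*I*√38/153474580 ≈ 6.2584 - 0.036847*I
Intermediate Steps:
w(t) = 2*t² + √2*√t (w(t) = (t² + t²) + √(2*t) = 2*t² + √2*√t)
-917381*(-1/(10*(11 + 3)*(325 + w(-19)))) = -917381*(-1/(10*(11 + 3)*(325 + (2*(-19)² + √2*√(-19))))) = -917381*(-1/(140*(325 + (2*361 + √2*(I*√19))))) = -917381*(-1/(140*(325 + (722 + I*√38)))) = -917381*(-1/(140*(1047 + I*√38))) = -917381/(-146580 - 140*I*√38)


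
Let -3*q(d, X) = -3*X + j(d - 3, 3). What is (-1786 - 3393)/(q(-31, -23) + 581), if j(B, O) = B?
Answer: -15537/1708 ≈ -9.0966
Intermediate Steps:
q(d, X) = 1 + X - d/3 (q(d, X) = -(-3*X + (d - 3))/3 = -(-3*X + (-3 + d))/3 = -(-3 + d - 3*X)/3 = 1 + X - d/3)
(-1786 - 3393)/(q(-31, -23) + 581) = (-1786 - 3393)/((1 - 23 - 1/3*(-31)) + 581) = -5179/((1 - 23 + 31/3) + 581) = -5179/(-35/3 + 581) = -5179/1708/3 = -5179*3/1708 = -15537/1708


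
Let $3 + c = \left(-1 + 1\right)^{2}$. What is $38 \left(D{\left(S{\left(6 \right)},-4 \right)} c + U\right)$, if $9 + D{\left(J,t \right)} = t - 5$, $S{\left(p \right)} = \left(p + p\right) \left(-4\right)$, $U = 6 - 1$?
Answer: $2242$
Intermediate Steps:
$U = 5$
$S{\left(p \right)} = - 8 p$ ($S{\left(p \right)} = 2 p \left(-4\right) = - 8 p$)
$D{\left(J,t \right)} = -14 + t$ ($D{\left(J,t \right)} = -9 + \left(t - 5\right) = -9 + \left(-5 + t\right) = -14 + t$)
$c = -3$ ($c = -3 + \left(-1 + 1\right)^{2} = -3 + 0^{2} = -3 + 0 = -3$)
$38 \left(D{\left(S{\left(6 \right)},-4 \right)} c + U\right) = 38 \left(\left(-14 - 4\right) \left(-3\right) + 5\right) = 38 \left(\left(-18\right) \left(-3\right) + 5\right) = 38 \left(54 + 5\right) = 38 \cdot 59 = 2242$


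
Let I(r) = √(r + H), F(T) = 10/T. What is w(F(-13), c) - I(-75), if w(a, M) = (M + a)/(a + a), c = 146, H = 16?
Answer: -472/5 - I*√59 ≈ -94.4 - 7.6811*I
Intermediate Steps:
I(r) = √(16 + r) (I(r) = √(r + 16) = √(16 + r))
w(a, M) = (M + a)/(2*a) (w(a, M) = (M + a)/((2*a)) = (M + a)*(1/(2*a)) = (M + a)/(2*a))
w(F(-13), c) - I(-75) = (146 + 10/(-13))/(2*((10/(-13)))) - √(16 - 75) = (146 + 10*(-1/13))/(2*((10*(-1/13)))) - √(-59) = (146 - 10/13)/(2*(-10/13)) - I*√59 = (½)*(-13/10)*(1888/13) - I*√59 = -472/5 - I*√59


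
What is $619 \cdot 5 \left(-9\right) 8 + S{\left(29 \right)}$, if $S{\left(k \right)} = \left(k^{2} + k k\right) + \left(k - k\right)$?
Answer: $-221158$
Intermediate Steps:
$S{\left(k \right)} = 2 k^{2}$ ($S{\left(k \right)} = \left(k^{2} + k^{2}\right) + 0 = 2 k^{2} + 0 = 2 k^{2}$)
$619 \cdot 5 \left(-9\right) 8 + S{\left(29 \right)} = 619 \cdot 5 \left(-9\right) 8 + 2 \cdot 29^{2} = 619 \left(\left(-45\right) 8\right) + 2 \cdot 841 = 619 \left(-360\right) + 1682 = -222840 + 1682 = -221158$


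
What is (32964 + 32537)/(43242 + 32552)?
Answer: 65501/75794 ≈ 0.86420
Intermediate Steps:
(32964 + 32537)/(43242 + 32552) = 65501/75794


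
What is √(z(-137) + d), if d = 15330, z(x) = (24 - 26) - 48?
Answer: 4*√955 ≈ 123.61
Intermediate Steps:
z(x) = -50 (z(x) = -2 - 48 = -50)
√(z(-137) + d) = √(-50 + 15330) = √15280 = 4*√955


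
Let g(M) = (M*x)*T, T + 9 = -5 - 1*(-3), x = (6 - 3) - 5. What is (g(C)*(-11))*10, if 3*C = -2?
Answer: 4840/3 ≈ 1613.3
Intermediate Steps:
x = -2 (x = 3 - 5 = -2)
T = -11 (T = -9 + (-5 - 1*(-3)) = -9 + (-5 + 3) = -9 - 2 = -11)
C = -2/3 (C = (1/3)*(-2) = -2/3 ≈ -0.66667)
g(M) = 22*M (g(M) = (M*(-2))*(-11) = -2*M*(-11) = 22*M)
(g(C)*(-11))*10 = ((22*(-2/3))*(-11))*10 = -44/3*(-11)*10 = (484/3)*10 = 4840/3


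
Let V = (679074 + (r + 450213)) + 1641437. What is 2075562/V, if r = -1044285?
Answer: 2075562/1726439 ≈ 1.2022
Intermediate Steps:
V = 1726439 (V = (679074 + (-1044285 + 450213)) + 1641437 = (679074 - 594072) + 1641437 = 85002 + 1641437 = 1726439)
2075562/V = 2075562/1726439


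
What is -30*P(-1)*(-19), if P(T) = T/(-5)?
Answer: 114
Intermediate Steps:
P(T) = -T/5 (P(T) = T*(-⅕) = -T/5)
-30*P(-1)*(-19) = -(-6)*(-1)*(-19) = -30*⅕*(-19) = -6*(-19) = 114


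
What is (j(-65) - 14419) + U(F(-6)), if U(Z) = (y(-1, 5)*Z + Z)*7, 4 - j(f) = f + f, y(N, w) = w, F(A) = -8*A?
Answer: -12269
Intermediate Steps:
j(f) = 4 - 2*f (j(f) = 4 - (f + f) = 4 - 2*f)
U(Z) = 42*Z (U(Z) = (5*Z + Z)*7 = (6*Z)*7 = 42*Z)
(j(-65) - 14419) + U(F(-6)) = ((4 - 2*(-65)) - 14419) + 42*(-8*(-6)) = ((4 + 130) - 14419) + 42*48 = (134 - 14419) + 2016 = -14285 + 2016 = -12269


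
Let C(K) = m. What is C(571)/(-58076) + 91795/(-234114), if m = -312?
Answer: -1314510713/3399101166 ≈ -0.38672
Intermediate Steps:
C(K) = -312
C(571)/(-58076) + 91795/(-234114) = -312/(-58076) + 91795/(-234114) = -312*(-1/58076) + 91795*(-1/234114) = 78/14519 - 91795/234114 = -1314510713/3399101166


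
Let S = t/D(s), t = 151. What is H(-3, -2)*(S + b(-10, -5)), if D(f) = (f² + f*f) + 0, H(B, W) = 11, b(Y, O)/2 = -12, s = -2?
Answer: -451/8 ≈ -56.375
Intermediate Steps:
b(Y, O) = -24 (b(Y, O) = 2*(-12) = -24)
D(f) = 2*f² (D(f) = (f² + f²) + 0 = 2*f² + 0 = 2*f²)
S = 151/8 (S = 151/((2*(-2)²)) = 151/((2*4)) = 151/8 ≈ 18.875)
H(-3, -2)*(S + b(-10, -5)) = 11*(151/8 - 24) = 11*(-41/8) = -451/8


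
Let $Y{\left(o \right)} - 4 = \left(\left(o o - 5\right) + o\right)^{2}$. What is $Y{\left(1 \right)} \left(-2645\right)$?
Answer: $-34385$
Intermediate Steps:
$Y{\left(o \right)} = 4 + \left(-5 + o + o^{2}\right)^{2}$ ($Y{\left(o \right)} = 4 + \left(\left(o o - 5\right) + o\right)^{2} = 4 + \left(\left(o^{2} - 5\right) + o\right)^{2} = 4 + \left(\left(-5 + o^{2}\right) + o\right)^{2} = 4 + \left(-5 + o + o^{2}\right)^{2}$)
$Y{\left(1 \right)} \left(-2645\right) = \left(4 + \left(-5 + 1 + 1^{2}\right)^{2}\right) \left(-2645\right) = \left(4 + \left(-5 + 1 + 1\right)^{2}\right) \left(-2645\right) = \left(4 + \left(-3\right)^{2}\right) \left(-2645\right) = \left(4 + 9\right) \left(-2645\right) = 13 \left(-2645\right) = -34385$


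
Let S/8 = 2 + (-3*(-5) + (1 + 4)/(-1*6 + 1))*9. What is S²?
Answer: 1048576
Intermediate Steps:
S = 1024 (S = 8*(2 + (-3*(-5) + (1 + 4)/(-1*6 + 1))*9) = 8*(2 + (15 + 5/(-6 + 1))*9) = 8*(2 + (15 + 5/(-5))*9) = 8*(2 + (15 + 5*(-⅕))*9) = 8*(2 + (15 - 1)*9) = 8*(2 + 14*9) = 8*(2 + 126) = 8*128 = 1024)
S² = 1024² = 1048576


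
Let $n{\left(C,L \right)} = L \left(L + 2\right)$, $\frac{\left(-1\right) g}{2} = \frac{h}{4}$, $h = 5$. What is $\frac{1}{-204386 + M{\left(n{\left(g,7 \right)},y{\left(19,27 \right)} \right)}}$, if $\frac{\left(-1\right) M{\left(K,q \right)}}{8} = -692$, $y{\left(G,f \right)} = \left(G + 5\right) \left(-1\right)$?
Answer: $- \frac{1}{198850} \approx -5.0289 \cdot 10^{-6}$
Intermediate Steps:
$y{\left(G,f \right)} = -5 - G$ ($y{\left(G,f \right)} = \left(5 + G\right) \left(-1\right) = -5 - G$)
$g = - \frac{5}{2}$ ($g = - 2 \cdot \frac{1}{4} \cdot 5 = \left(-2\right) \frac{5}{4} = - \frac{5}{2} \approx -2.5$)
$n{\left(C,L \right)} = L \left(2 + L\right)$
$M{\left(K,q \right)} = 5536$ ($M{\left(K,q \right)} = \left(-8\right) \left(-692\right) = 5536$)
$\frac{1}{-204386 + M{\left(n{\left(g,7 \right)},y{\left(19,27 \right)} \right)}} = \frac{1}{-204386 + 5536} = \frac{1}{-198850} = - \frac{1}{198850}$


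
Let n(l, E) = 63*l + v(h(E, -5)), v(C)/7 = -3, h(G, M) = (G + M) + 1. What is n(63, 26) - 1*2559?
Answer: 1389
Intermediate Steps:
h(G, M) = 1 + G + M
v(C) = -21 (v(C) = 7*(-3) = -21)
n(l, E) = -21 + 63*l (n(l, E) = 63*l - 21 = -21 + 63*l)
n(63, 26) - 1*2559 = (-21 + 63*63) - 1*2559 = (-21 + 3969) - 2559 = 3948 - 2559 = 1389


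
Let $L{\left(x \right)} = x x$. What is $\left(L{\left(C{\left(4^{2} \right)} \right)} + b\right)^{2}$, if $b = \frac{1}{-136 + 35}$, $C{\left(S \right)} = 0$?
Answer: $\frac{1}{10201} \approx 9.803 \cdot 10^{-5}$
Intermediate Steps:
$L{\left(x \right)} = x^{2}$
$b = - \frac{1}{101}$ ($b = \frac{1}{-101} = - \frac{1}{101} \approx -0.009901$)
$\left(L{\left(C{\left(4^{2} \right)} \right)} + b\right)^{2} = \left(0^{2} - \frac{1}{101}\right)^{2} = \left(0 - \frac{1}{101}\right)^{2} = \left(- \frac{1}{101}\right)^{2} = \frac{1}{10201}$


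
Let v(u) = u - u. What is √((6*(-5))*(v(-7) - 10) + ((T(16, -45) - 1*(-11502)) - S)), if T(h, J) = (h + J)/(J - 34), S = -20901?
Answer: √204101714/79 ≈ 180.84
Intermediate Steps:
v(u) = 0
T(h, J) = (J + h)/(-34 + J)
√((6*(-5))*(v(-7) - 10) + ((T(16, -45) - 1*(-11502)) - S)) = √((6*(-5))*(0 - 10) + (((-45 + 16)/(-34 - 45) - 1*(-11502)) - 1*(-20901))) = √(-30*(-10) + ((-29/(-79) + 11502) + 20901)) = √(300 + ((-1/79*(-29) + 11502) + 20901)) = √(300 + ((29/79 + 11502) + 20901)) = √(300 + (908687/79 + 20901)) = √(300 + 2559866/79) = √(2583566/79) = √204101714/79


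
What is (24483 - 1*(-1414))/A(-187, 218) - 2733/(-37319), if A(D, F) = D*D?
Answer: 1062020420/1305008111 ≈ 0.81380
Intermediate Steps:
A(D, F) = D²
(24483 - 1*(-1414))/A(-187, 218) - 2733/(-37319) = (24483 - 1*(-1414))/((-187)²) - 2733/(-37319) = (24483 + 1414)/34969 - 2733*(-1/37319) = 25897*(1/34969) + 2733/37319 = 25897/34969 + 2733/37319 = 1062020420/1305008111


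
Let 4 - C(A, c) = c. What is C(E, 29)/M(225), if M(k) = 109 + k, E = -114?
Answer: -25/334 ≈ -0.074850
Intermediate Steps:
C(A, c) = 4 - c
C(E, 29)/M(225) = (4 - 1*29)/(109 + 225) = (4 - 29)/334 = -25*1/334 = -25/334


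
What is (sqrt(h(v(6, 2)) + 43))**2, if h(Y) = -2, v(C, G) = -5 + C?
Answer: 41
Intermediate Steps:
(sqrt(h(v(6, 2)) + 43))**2 = (sqrt(-2 + 43))**2 = (sqrt(41))**2 = 41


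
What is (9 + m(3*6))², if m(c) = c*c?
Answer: 110889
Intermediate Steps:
m(c) = c²
(9 + m(3*6))² = (9 + (3*6)²)² = (9 + 18²)² = (9 + 324)² = 333² = 110889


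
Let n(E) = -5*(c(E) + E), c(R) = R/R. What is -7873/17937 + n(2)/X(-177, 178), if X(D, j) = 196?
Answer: -1812163/3515652 ≈ -0.51546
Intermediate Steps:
c(R) = 1
n(E) = -5 - 5*E (n(E) = -5*(1 + E) = -5 - 5*E)
-7873/17937 + n(2)/X(-177, 178) = -7873/17937 + (-5 - 5*2)/196 = -7873*1/17937 + (-5 - 10)*(1/196) = -7873/17937 - 15*1/196 = -7873/17937 - 15/196 = -1812163/3515652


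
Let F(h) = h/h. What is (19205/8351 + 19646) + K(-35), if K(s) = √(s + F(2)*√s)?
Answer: 164082951/8351 + √(-35 + I*√35) ≈ 19649.0 + 5.937*I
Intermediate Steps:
F(h) = 1
K(s) = √(s + √s) (K(s) = √(s + 1*√s) = √(s + √s))
(19205/8351 + 19646) + K(-35) = (19205/8351 + 19646) + √(-35 + √(-35)) = (19205*(1/8351) + 19646) + √(-35 + I*√35) = (19205/8351 + 19646) + √(-35 + I*√35) = 164082951/8351 + √(-35 + I*√35)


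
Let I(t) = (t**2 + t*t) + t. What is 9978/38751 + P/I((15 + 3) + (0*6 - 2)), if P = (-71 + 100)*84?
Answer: 2768495/568348 ≈ 4.8711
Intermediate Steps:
P = 2436 (P = 29*84 = 2436)
I(t) = t + 2*t**2 (I(t) = (t**2 + t**2) + t = 2*t**2 + t = t + 2*t**2)
9978/38751 + P/I((15 + 3) + (0*6 - 2)) = 9978/38751 + 2436/((((15 + 3) + (0*6 - 2))*(1 + 2*((15 + 3) + (0*6 - 2))))) = 9978*(1/38751) + 2436/(((18 + (0 - 2))*(1 + 2*(18 + (0 - 2))))) = 3326/12917 + 2436/(((18 - 2)*(1 + 2*(18 - 2)))) = 3326/12917 + 2436/((16*(1 + 2*16))) = 3326/12917 + 2436/((16*(1 + 32))) = 3326/12917 + 2436/((16*33)) = 3326/12917 + 2436/528 = 3326/12917 + 2436*(1/528) = 3326/12917 + 203/44 = 2768495/568348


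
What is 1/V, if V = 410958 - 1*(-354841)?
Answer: 1/765799 ≈ 1.3058e-6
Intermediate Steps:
V = 765799 (V = 410958 + 354841 = 765799)
1/V = 1/765799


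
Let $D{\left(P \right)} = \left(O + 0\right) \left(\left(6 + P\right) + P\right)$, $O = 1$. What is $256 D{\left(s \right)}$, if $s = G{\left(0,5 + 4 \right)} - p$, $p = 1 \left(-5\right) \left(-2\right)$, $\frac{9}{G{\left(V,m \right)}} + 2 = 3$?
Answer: $1024$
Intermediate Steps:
$G{\left(V,m \right)} = 9$ ($G{\left(V,m \right)} = \frac{9}{-2 + 3} = \frac{9}{1} = 9 \cdot 1 = 9$)
$p = 10$ ($p = \left(-5\right) \left(-2\right) = 10$)
$s = -1$ ($s = 9 - 10 = -1$)
$D{\left(P \right)} = 6 + 2 P$ ($D{\left(P \right)} = \left(1 + 0\right) \left(\left(6 + P\right) + P\right) = 1 \left(6 + 2 P\right) = 6 + 2 P$)
$256 D{\left(s \right)} = 256 \left(6 + 2 \left(-1\right)\right) = 256 \left(6 - 2\right) = 256 \cdot 4 = 1024$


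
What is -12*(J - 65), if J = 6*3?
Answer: 564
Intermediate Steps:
J = 18
-12*(J - 65) = -12*(18 - 65) = -12*(-47) = 564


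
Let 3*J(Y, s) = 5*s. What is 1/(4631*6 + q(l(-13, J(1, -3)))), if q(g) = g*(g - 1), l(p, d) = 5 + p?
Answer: 1/27858 ≈ 3.5896e-5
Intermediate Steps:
J(Y, s) = 5*s/3 (J(Y, s) = (5*s)/3 = 5*s/3)
q(g) = g*(-1 + g)
1/(4631*6 + q(l(-13, J(1, -3)))) = 1/(4631*6 + (5 - 13)*(-1 + (5 - 13))) = 1/(27786 - 8*(-1 - 8)) = 1/(27786 - 8*(-9)) = 1/(27786 + 72) = 1/27858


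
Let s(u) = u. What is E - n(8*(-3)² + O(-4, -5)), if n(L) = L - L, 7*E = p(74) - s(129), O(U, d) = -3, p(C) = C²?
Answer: 5347/7 ≈ 763.86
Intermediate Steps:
E = 5347/7 (E = (74² - 1*129)/7 = (5476 - 129)/7 = (⅐)*5347 = 5347/7 ≈ 763.86)
n(L) = 0
E - n(8*(-3)² + O(-4, -5)) = 5347/7 - 1*0 = 5347/7 + 0 = 5347/7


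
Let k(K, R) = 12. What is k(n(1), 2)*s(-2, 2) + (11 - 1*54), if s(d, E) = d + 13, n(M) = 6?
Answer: 89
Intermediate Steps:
s(d, E) = 13 + d
k(n(1), 2)*s(-2, 2) + (11 - 1*54) = 12*(13 - 2) + (11 - 1*54) = 12*11 + (11 - 54) = 132 - 43 = 89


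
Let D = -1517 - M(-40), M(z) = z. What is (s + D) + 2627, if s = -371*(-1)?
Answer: 1521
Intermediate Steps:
s = 371
D = -1477 (D = -1517 - 1*(-40) = -1517 + 40 = -1477)
(s + D) + 2627 = (371 - 1477) + 2627 = -1106 + 2627 = 1521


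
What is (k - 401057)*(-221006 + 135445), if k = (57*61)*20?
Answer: 28364926037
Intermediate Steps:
k = 69540 (k = 3477*20 = 69540)
(k - 401057)*(-221006 + 135445) = (69540 - 401057)*(-221006 + 135445) = -331517*(-85561) = 28364926037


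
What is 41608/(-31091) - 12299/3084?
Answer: -510707281/95884644 ≈ -5.3263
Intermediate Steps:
41608/(-31091) - 12299/3084 = 41608*(-1/31091) - 12299*1/3084 = -41608/31091 - 12299/3084 = -510707281/95884644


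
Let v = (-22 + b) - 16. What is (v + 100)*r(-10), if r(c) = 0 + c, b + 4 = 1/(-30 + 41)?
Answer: -6390/11 ≈ -580.91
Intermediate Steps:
b = -43/11 (b = -4 + 1/(-30 + 41) = -4 + 1/11 = -43/11 ≈ -3.9091)
r(c) = c
v = -461/11 (v = (-22 - 43/11) - 16 = -285/11 - 16 = -461/11 ≈ -41.909)
(v + 100)*r(-10) = (-461/11 + 100)*(-10) = (639/11)*(-10) = -6390/11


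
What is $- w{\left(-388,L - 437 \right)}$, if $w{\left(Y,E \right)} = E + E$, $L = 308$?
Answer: $258$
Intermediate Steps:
$w{\left(Y,E \right)} = 2 E$
$- w{\left(-388,L - 437 \right)} = - 2 \left(308 - 437\right) = - 2 \left(-129\right) = \left(-1\right) \left(-258\right) = 258$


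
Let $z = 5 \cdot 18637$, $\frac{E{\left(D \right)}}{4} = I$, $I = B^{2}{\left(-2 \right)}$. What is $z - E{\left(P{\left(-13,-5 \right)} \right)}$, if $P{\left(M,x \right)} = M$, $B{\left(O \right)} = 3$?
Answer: $93149$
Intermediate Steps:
$I = 9$ ($I = 3^{2} = 9$)
$E{\left(D \right)} = 36$ ($E{\left(D \right)} = 4 \cdot 9 = 36$)
$z = 93185$
$z - E{\left(P{\left(-13,-5 \right)} \right)} = 93185 - 36 = 93149$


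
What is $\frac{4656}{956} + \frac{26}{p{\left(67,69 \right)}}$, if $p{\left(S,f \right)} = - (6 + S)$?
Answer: $\frac{78758}{17447} \approx 4.5141$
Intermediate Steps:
$p{\left(S,f \right)} = -6 - S$
$\frac{4656}{956} + \frac{26}{p{\left(67,69 \right)}} = \frac{4656}{956} + \frac{26}{-6 - 67} = 4656 \cdot \frac{1}{956} + \frac{26}{-6 - 67} = \frac{1164}{239} + \frac{26}{-73} = \frac{1164}{239} + 26 \left(- \frac{1}{73}\right) = \frac{1164}{239} - \frac{26}{73} = \frac{78758}{17447}$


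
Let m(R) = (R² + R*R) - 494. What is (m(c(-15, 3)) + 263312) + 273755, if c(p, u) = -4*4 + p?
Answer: 538495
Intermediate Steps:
c(p, u) = -16 + p
m(R) = -494 + 2*R² (m(R) = (R² + R²) - 494 = 2*R² - 494 = -494 + 2*R²)
(m(c(-15, 3)) + 263312) + 273755 = ((-494 + 2*(-16 - 15)²) + 263312) + 273755 = ((-494 + 2*(-31)²) + 263312) + 273755 = ((-494 + 2*961) + 263312) + 273755 = ((-494 + 1922) + 263312) + 273755 = (1428 + 263312) + 273755 = 264740 + 273755 = 538495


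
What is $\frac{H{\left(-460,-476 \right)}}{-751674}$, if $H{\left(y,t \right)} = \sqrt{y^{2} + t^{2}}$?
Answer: $- \frac{2 \sqrt{27386}}{375837} \approx -0.00088063$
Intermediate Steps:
$H{\left(y,t \right)} = \sqrt{t^{2} + y^{2}}$
$\frac{H{\left(-460,-476 \right)}}{-751674} = \frac{\sqrt{\left(-476\right)^{2} + \left(-460\right)^{2}}}{-751674} = \sqrt{226576 + 211600} \left(- \frac{1}{751674}\right) = \sqrt{438176} \left(- \frac{1}{751674}\right) = 4 \sqrt{27386} \left(- \frac{1}{751674}\right) = - \frac{2 \sqrt{27386}}{375837}$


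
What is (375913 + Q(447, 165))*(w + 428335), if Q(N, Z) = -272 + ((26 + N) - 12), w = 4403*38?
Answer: 224024780198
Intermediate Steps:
w = 167314
Q(N, Z) = -258 + N (Q(N, Z) = -272 + (14 + N) = -258 + N)
(375913 + Q(447, 165))*(w + 428335) = (375913 + (-258 + 447))*(167314 + 428335) = (375913 + 189)*595649 = 376102*595649 = 224024780198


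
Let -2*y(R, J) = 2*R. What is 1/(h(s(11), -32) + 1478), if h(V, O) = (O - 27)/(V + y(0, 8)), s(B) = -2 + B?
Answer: 9/13243 ≈ 0.00067960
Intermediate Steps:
y(R, J) = -R
h(V, O) = (-27 + O)/V (h(V, O) = (O - 27)/(V - 1*0) = (-27 + O)/(V + 0) = (-27 + O)/V)
1/(h(s(11), -32) + 1478) = 1/((-27 - 32)/(-2 + 11) + 1478) = 1/(-59/9 + 1478) = 1/(13243/9) = 9/13243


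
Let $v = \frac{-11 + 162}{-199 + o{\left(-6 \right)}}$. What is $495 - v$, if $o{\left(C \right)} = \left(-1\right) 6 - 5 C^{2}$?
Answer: $\frac{190726}{385} \approx 495.39$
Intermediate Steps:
$o{\left(C \right)} = -6 - 5 C^{2}$
$v = - \frac{151}{385}$ ($v = \frac{-11 + 162}{-199 - \left(6 + 5 \left(-6\right)^{2}\right)} = \frac{151}{-199 - 186} = \frac{151}{-385} = 151 \left(- \frac{1}{385}\right) = - \frac{151}{385} \approx -0.39221$)
$495 - v = 495 - - \frac{151}{385} = 495 + \frac{151}{385} = \frac{190726}{385}$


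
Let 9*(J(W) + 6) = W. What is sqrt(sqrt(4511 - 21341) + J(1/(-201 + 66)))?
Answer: sqrt(-109365 + 54675*I*sqrt(1870))/135 ≈ 7.8698 + 8.2423*I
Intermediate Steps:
J(W) = -6 + W/9
sqrt(sqrt(4511 - 21341) + J(1/(-201 + 66))) = sqrt(sqrt(4511 - 21341) + (-6 + 1/(9*(-201 + 66)))) = sqrt(sqrt(-16830) + (-6 + (1/9)/(-135))) = sqrt(3*I*sqrt(1870) + (-6 + (1/9)*(-1/135))) = sqrt(3*I*sqrt(1870) + (-6 - 1/1215)) = sqrt(3*I*sqrt(1870) - 7291/1215) = sqrt(-7291/1215 + 3*I*sqrt(1870))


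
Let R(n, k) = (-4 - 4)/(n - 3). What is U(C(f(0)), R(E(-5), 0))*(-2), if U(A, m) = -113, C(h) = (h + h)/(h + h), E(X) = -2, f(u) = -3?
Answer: 226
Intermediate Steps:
C(h) = 1 (C(h) = (2*h)/((2*h)) = (2*h)*(1/(2*h)) = 1)
R(n, k) = -8/(-3 + n)
U(C(f(0)), R(E(-5), 0))*(-2) = -113*(-2) = 226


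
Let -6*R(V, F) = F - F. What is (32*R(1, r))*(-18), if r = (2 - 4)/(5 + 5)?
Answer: 0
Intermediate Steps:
r = -⅕ (r = -2/10 = -2*⅒ = -⅕ ≈ -0.20000)
R(V, F) = 0 (R(V, F) = -(F - F)/6 = -⅙*0 = 0)
(32*R(1, r))*(-18) = (32*0)*(-18) = 0*(-18) = 0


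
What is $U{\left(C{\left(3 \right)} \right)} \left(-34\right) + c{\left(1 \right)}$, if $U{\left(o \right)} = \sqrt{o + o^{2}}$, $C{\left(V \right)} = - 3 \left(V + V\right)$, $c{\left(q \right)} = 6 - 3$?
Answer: $3 - 102 \sqrt{34} \approx -591.76$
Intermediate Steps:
$c{\left(q \right)} = 3$
$C{\left(V \right)} = - 6 V$ ($C{\left(V \right)} = - 3 \cdot 2 V = - 6 V$)
$U{\left(C{\left(3 \right)} \right)} \left(-34\right) + c{\left(1 \right)} = \sqrt{\left(-6\right) 3 \left(1 - 18\right)} \left(-34\right) + 3 = \sqrt{- 18 \left(1 - 18\right)} \left(-34\right) + 3 = \sqrt{\left(-18\right) \left(-17\right)} \left(-34\right) + 3 = \sqrt{306} \left(-34\right) + 3 = 3 \sqrt{34} \left(-34\right) + 3 = - 102 \sqrt{34} + 3 = 3 - 102 \sqrt{34}$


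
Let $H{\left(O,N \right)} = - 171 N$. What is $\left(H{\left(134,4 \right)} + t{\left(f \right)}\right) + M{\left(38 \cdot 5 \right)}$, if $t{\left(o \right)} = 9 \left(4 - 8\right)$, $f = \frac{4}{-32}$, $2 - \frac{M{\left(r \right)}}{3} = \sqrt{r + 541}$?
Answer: $-714 - 3 \sqrt{731} \approx -795.11$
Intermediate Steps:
$M{\left(r \right)} = 6 - 3 \sqrt{541 + r}$ ($M{\left(r \right)} = 6 - 3 \sqrt{r + 541} = 6 - 3 \sqrt{541 + r}$)
$f = - \frac{1}{8}$ ($f = 4 \left(- \frac{1}{32}\right) = - \frac{1}{8} \approx -0.125$)
$t{\left(o \right)} = -36$ ($t{\left(o \right)} = 9 \left(-4\right) = -36$)
$\left(H{\left(134,4 \right)} + t{\left(f \right)}\right) + M{\left(38 \cdot 5 \right)} = \left(\left(-171\right) 4 - 36\right) + \left(6 - 3 \sqrt{541 + 38 \cdot 5}\right) = \left(-684 - 36\right) + \left(6 - 3 \sqrt{541 + 190}\right) = -720 + \left(6 - 3 \sqrt{731}\right) = -714 - 3 \sqrt{731}$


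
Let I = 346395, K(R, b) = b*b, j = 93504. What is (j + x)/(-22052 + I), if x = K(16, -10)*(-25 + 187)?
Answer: 109704/324343 ≈ 0.33823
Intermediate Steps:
K(R, b) = b²
x = 16200 (x = (-10)²*(-25 + 187) = 100*162 = 16200)
(j + x)/(-22052 + I) = (93504 + 16200)/(-22052 + 346395) = 109704/324343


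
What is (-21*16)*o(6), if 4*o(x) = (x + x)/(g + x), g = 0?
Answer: -168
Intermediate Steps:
o(x) = ½ (o(x) = ((x + x)/(0 + x))/4 = ((2*x)/x)/4 = (¼)*2 = ½)
(-21*16)*o(6) = -21*16*(½) = -336*½ = -168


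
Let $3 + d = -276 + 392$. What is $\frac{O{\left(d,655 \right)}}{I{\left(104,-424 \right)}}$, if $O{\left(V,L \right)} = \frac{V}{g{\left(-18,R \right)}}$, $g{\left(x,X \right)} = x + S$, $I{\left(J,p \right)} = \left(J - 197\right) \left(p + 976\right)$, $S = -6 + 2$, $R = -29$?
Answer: $\frac{113}{1129392} \approx 0.00010005$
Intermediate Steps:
$S = -4$
$I{\left(J,p \right)} = \left(-197 + J\right) \left(976 + p\right)$
$g{\left(x,X \right)} = -4 + x$ ($g{\left(x,X \right)} = x - 4 = -4 + x$)
$d = 113$ ($d = -3 + \left(-276 + 392\right) = -3 + 116 = 113$)
$O{\left(V,L \right)} = - \frac{V}{22}$ ($O{\left(V,L \right)} = \frac{V}{-4 - 18} = \frac{V}{-22} = V \left(- \frac{1}{22}\right) = - \frac{V}{22}$)
$\frac{O{\left(d,655 \right)}}{I{\left(104,-424 \right)}} = \frac{\left(- \frac{1}{22}\right) 113}{-192272 - -83528 + 976 \cdot 104 + 104 \left(-424\right)} = - \frac{113}{22 \left(-192272 + 83528 + 101504 - 44096\right)} = - \frac{113}{22 \left(-51336\right)} = \left(- \frac{113}{22}\right) \left(- \frac{1}{51336}\right) = \frac{113}{1129392}$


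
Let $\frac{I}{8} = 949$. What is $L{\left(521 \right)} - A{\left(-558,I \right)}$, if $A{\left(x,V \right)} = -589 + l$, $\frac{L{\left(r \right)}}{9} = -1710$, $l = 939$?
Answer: $-15740$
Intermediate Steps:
$L{\left(r \right)} = -15390$ ($L{\left(r \right)} = 9 \left(-1710\right) = -15390$)
$I = 7592$ ($I = 8 \cdot 949 = 7592$)
$A{\left(x,V \right)} = 350$ ($A{\left(x,V \right)} = -589 + 939 = 350$)
$L{\left(521 \right)} - A{\left(-558,I \right)} = -15390 - 350 = -15740$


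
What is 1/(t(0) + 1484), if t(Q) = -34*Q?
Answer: 1/1484 ≈ 0.00067385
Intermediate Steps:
1/(t(0) + 1484) = 1/(-34*0 + 1484) = 1/(0 + 1484) = 1/1484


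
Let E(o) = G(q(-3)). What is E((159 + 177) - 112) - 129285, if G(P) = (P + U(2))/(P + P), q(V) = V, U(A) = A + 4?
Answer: -258571/2 ≈ -1.2929e+5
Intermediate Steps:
U(A) = 4 + A
G(P) = (6 + P)/(2*P) (G(P) = (P + (4 + 2))/(P + P) = (P + 6)/((2*P)) = (6 + P)*(1/(2*P)) = (6 + P)/(2*P))
E(o) = -½ (E(o) = (½)*(6 - 3)/(-3) = (½)*(-⅓)*3 = -½)
E((159 + 177) - 112) - 129285 = -½ - 129285 = -258571/2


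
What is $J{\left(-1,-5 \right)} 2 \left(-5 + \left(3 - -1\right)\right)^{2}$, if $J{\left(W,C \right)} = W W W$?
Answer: $-2$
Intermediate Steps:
$J{\left(W,C \right)} = W^{3}$ ($J{\left(W,C \right)} = W^{2} W = W^{3}$)
$J{\left(-1,-5 \right)} 2 \left(-5 + \left(3 - -1\right)\right)^{2} = \left(-1\right)^{3} \cdot 2 \left(-5 + \left(3 - -1\right)\right)^{2} = \left(-1\right) 2 \left(-5 + \left(3 + 1\right)\right)^{2} = - 2 \left(-5 + 4\right)^{2} = - 2 \left(-1\right)^{2} = \left(-2\right) 1 = -2$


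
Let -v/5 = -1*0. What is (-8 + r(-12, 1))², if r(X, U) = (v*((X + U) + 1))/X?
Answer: 64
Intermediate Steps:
v = 0 (v = -(-5)*0 = -5*0 = 0)
r(X, U) = 0 (r(X, U) = (0*((X + U) + 1))/X = (0*((U + X) + 1))/X = (0*(1 + U + X))/X = 0/X = 0)
(-8 + r(-12, 1))² = (-8 + 0)² = (-8)² = 64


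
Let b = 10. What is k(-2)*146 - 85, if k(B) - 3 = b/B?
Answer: -377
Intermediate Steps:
k(B) = 3 + 10/B
k(-2)*146 - 85 = (3 + 10/(-2))*146 - 85 = (3 + 10*(-½))*146 - 85 = (3 - 5)*146 - 85 = -2*146 - 85 = -292 - 85 = -377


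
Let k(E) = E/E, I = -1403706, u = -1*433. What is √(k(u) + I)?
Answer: I*√1403705 ≈ 1184.8*I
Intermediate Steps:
u = -433
k(E) = 1
√(k(u) + I) = √(1 - 1403706) = √(-1403705) = I*√1403705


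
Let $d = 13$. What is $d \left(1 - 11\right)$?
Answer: $-130$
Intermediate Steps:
$d \left(1 - 11\right) = 13 \left(1 - 11\right) = 13 \left(-10\right) = -130$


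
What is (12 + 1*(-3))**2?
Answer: 81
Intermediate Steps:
(12 + 1*(-3))**2 = (12 - 3)**2 = 9**2 = 81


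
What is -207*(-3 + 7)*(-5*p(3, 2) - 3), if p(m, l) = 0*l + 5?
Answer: 23184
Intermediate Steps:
p(m, l) = 5 (p(m, l) = 0 + 5 = 5)
-207*(-3 + 7)*(-5*p(3, 2) - 3) = -207*(-3 + 7)*(-5*5 - 3) = -828*(-25 - 3) = -828*(-28) = -207*(-112) = 23184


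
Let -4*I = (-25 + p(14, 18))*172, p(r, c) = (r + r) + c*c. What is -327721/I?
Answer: 327721/14061 ≈ 23.307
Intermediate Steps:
p(r, c) = c² + 2*r (p(r, c) = 2*r + c² = c² + 2*r)
I = -14061 (I = -(-25 + (18² + 2*14))*172/4 = -(-25 + (324 + 28))*172/4 = -(-25 + 352)*172/4 = -327*172/4 = -¼*56244 = -14061)
-327721/I = -327721/(-14061) = -327721*(-1/14061) = 327721/14061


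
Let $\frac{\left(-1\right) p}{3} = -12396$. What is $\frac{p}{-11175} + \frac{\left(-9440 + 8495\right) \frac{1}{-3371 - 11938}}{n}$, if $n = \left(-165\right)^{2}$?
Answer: $- \frac{1093438019}{328578525} \approx -3.3278$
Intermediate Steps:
$n = 27225$
$p = 37188$ ($p = \left(-3\right) \left(-12396\right) = 37188$)
$\frac{p}{-11175} + \frac{\left(-9440 + 8495\right) \frac{1}{-3371 - 11938}}{n} = \frac{37188}{-11175} + \frac{\left(-9440 + 8495\right) \frac{1}{-3371 - 11938}}{27225} = 37188 \left(- \frac{1}{11175}\right) + - \frac{945}{-15309} \cdot \frac{1}{27225} = - \frac{12396}{3725} + \left(-945\right) \left(- \frac{1}{15309}\right) \frac{1}{27225} = - \frac{12396}{3725} + \frac{5}{81} \cdot \frac{1}{27225} = - \frac{12396}{3725} + \frac{1}{441045} = - \frac{1093438019}{328578525}$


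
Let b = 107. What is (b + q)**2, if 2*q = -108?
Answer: 2809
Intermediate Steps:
q = -54 (q = (1/2)*(-108) = -54)
(b + q)**2 = (107 - 54)**2 = 53**2 = 2809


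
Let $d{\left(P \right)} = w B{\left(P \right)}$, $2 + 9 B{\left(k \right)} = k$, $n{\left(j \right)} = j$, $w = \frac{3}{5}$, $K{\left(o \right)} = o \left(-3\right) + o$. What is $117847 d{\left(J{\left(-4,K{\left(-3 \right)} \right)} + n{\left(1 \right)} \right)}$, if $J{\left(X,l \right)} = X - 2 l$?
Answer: $- \frac{2003399}{15} \approx -1.3356 \cdot 10^{5}$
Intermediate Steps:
$K{\left(o \right)} = - 2 o$ ($K{\left(o \right)} = - 3 o + o = - 2 o$)
$w = \frac{3}{5}$ ($w = 3 \cdot \frac{1}{5} = \frac{3}{5} \approx 0.6$)
$B{\left(k \right)} = - \frac{2}{9} + \frac{k}{9}$
$d{\left(P \right)} = - \frac{2}{15} + \frac{P}{15}$ ($d{\left(P \right)} = \frac{3 \left(- \frac{2}{9} + \frac{P}{9}\right)}{5} = - \frac{2}{15} + \frac{P}{15}$)
$117847 d{\left(J{\left(-4,K{\left(-3 \right)} \right)} + n{\left(1 \right)} \right)} = 117847 \left(- \frac{2}{15} + \frac{\left(-4 - 2 \left(\left(-2\right) \left(-3\right)\right)\right) + 1}{15}\right) = 117847 \left(- \frac{2}{15} + \frac{\left(-4 - 12\right) + 1}{15}\right) = 117847 \left(- \frac{2}{15} + \frac{-16 + 1}{15}\right) = 117847 \left(- \frac{2}{15} + \frac{1}{15} \left(-15\right)\right) = 117847 \left(- \frac{2}{15} - 1\right) = 117847 \left(- \frac{17}{15}\right) = - \frac{2003399}{15}$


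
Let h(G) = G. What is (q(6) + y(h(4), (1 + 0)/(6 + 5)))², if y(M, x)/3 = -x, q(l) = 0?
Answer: 9/121 ≈ 0.074380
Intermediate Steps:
y(M, x) = -3*x (y(M, x) = 3*(-x) = -3*x)
(q(6) + y(h(4), (1 + 0)/(6 + 5)))² = (0 - 3*(1 + 0)/(6 + 5))² = (0 - 3/11)² = (-3/11)² = 9/121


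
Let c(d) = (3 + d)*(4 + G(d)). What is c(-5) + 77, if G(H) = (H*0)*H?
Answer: 69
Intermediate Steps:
G(H) = 0 (G(H) = 0*H = 0)
c(d) = 12 + 4*d (c(d) = (3 + d)*(4 + 0) = (3 + d)*4 = 12 + 4*d)
c(-5) + 77 = (12 + 4*(-5)) + 77 = (12 - 20) + 77 = -8 + 77 = 69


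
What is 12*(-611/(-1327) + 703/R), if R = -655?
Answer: -6392112/869185 ≈ -7.3541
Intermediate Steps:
12*(-611/(-1327) + 703/R) = 12*(-611/(-1327) + 703/(-655)) = 12*(-611*(-1/1327) + 703*(-1/655)) = 12*(611/1327 - 703/655) = 12*(-532676/869185) = -6392112/869185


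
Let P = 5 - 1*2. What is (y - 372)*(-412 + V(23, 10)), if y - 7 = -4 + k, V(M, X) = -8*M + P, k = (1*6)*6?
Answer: 197469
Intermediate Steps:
k = 36 (k = 6*6 = 36)
P = 3 (P = 5 - 2 = 3)
V(M, X) = 3 - 8*M (V(M, X) = -8*M + 3 = 3 - 8*M)
y = 39 (y = 7 + (-4 + 36) = 7 + 32 = 39)
(y - 372)*(-412 + V(23, 10)) = (39 - 372)*(-412 + (3 - 8*23)) = -333*(-412 + (3 - 184)) = -333*(-412 - 181) = -333*(-593) = 197469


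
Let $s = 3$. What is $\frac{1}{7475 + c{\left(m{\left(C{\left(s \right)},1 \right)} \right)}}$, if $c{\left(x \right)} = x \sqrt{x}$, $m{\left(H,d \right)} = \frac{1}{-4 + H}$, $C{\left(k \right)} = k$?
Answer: $\frac{7475}{55875626} + \frac{i}{55875626} \approx 0.00013378 + 1.7897 \cdot 10^{-8} i$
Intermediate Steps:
$c{\left(x \right)} = x^{\frac{3}{2}}$
$\frac{1}{7475 + c{\left(m{\left(C{\left(s \right)},1 \right)} \right)}} = \frac{1}{7475 + \left(\frac{1}{-4 + 3}\right)^{\frac{3}{2}}} = \frac{1}{7475 + \left(\frac{1}{-1}\right)^{\frac{3}{2}}} = \frac{1}{7475 + \left(-1\right)^{\frac{3}{2}}} = \frac{1}{7475 - i} = \frac{7475 + i}{55875626}$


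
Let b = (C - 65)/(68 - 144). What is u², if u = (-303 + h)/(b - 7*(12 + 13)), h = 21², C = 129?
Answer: 6874884/11162281 ≈ 0.61590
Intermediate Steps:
h = 441
b = -16/19 (b = (129 - 65)/(68 - 144) = 64/(-76) = 64*(-1/76) = -16/19 ≈ -0.84210)
u = -2622/3341 (u = (-303 + 441)/(-16/19 - 7*(12 + 13)) = 138/(-16/19 - 7*25) = 138/(-16/19 - 175) = 138/(-3341/19) = 138*(-19/3341) = -2622/3341 ≈ -0.78479)
u² = (-2622/3341)² = 6874884/11162281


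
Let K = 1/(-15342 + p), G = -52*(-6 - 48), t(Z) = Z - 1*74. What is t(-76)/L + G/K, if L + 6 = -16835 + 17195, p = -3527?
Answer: -3126064993/59 ≈ -5.2984e+7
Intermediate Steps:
t(Z) = -74 + Z (t(Z) = Z - 74 = -74 + Z)
L = 354 (L = -6 + (-16835 + 17195) = -6 + 360 = 354)
G = 2808 (G = -52*(-54) = 2808)
K = -1/18869 (K = 1/(-15342 - 3527) = 1/(-18869) = -1/18869 ≈ -5.2997e-5)
t(-76)/L + G/K = (-74 - 76)/354 + 2808/(-1/18869) = -150*1/354 + 2808*(-18869) = -25/59 - 52984152 = -3126064993/59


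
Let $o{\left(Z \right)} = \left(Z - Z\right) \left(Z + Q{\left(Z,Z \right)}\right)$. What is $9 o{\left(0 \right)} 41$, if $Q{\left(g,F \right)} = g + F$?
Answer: $0$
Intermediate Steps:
$Q{\left(g,F \right)} = F + g$
$o{\left(Z \right)} = 0$ ($o{\left(Z \right)} = \left(Z - Z\right) \left(Z + \left(Z + Z\right)\right) = 0 \left(Z + 2 Z\right) = 0 \cdot 3 Z = 0$)
$9 o{\left(0 \right)} 41 = 9 \cdot 0 \cdot 41 = 0 \cdot 41 = 0$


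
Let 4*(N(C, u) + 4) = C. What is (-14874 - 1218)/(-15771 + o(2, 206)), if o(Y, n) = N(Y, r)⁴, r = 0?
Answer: 257472/249935 ≈ 1.0302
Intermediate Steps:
N(C, u) = -4 + C/4
o(Y, n) = (-4 + Y/4)⁴
(-14874 - 1218)/(-15771 + o(2, 206)) = (-14874 - 1218)/(-15771 + (-16 + 2)⁴/256) = -16092/(-15771 + (1/256)*(-14)⁴) = -16092/(-15771 + (1/256)*38416) = -16092/(-15771 + 2401/16) = -16092/(-249935/16) = -16092*(-16/249935) = 257472/249935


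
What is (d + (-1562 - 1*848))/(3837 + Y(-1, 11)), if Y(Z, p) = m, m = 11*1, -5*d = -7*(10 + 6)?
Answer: -5969/9620 ≈ -0.62048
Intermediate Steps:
d = 112/5 (d = -(-7)*(10 + 6)/5 = -(-7)*16/5 = -1/5*(-112) = 112/5 ≈ 22.400)
m = 11
Y(Z, p) = 11
(d + (-1562 - 1*848))/(3837 + Y(-1, 11)) = (112/5 + (-1562 - 1*848))/(3837 + 11) = (112/5 + (-1562 - 848))/3848 = (112/5 - 2410)*(1/3848) = -11938/5*1/3848 = -5969/9620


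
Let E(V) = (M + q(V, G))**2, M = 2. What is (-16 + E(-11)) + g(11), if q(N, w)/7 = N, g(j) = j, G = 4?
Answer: 5620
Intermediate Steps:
q(N, w) = 7*N
E(V) = (2 + 7*V)**2
(-16 + E(-11)) + g(11) = (-16 + (2 + 7*(-11))**2) + 11 = (-16 + (2 - 77)**2) + 11 = (-16 + (-75)**2) + 11 = (-16 + 5625) + 11 = 5609 + 11 = 5620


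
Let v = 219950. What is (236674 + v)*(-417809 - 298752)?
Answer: -327198950064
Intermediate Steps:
(236674 + v)*(-417809 - 298752) = (236674 + 219950)*(-417809 - 298752) = 456624*(-716561) = -327198950064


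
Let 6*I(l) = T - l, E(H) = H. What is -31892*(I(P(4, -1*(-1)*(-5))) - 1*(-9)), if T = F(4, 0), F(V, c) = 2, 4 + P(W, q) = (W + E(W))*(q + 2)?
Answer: -446488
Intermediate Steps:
P(W, q) = -4 + 2*W*(2 + q) (P(W, q) = -4 + (W + W)*(q + 2) = -4 + (2*W)*(2 + q) = -4 + 2*W*(2 + q))
T = 2
I(l) = ⅓ - l/6 (I(l) = (2 - l)/6 = ⅓ - l/6)
-31892*(I(P(4, -1*(-1)*(-5))) - 1*(-9)) = -31892*((⅓ - (-4 + 4*4 + 2*4*(-1*(-1)*(-5)))/6) - 1*(-9)) = -31892*((⅓ - (-4 + 16 + 2*4*(1*(-5)))/6) + 9) = -31892*((⅓ - (-4 + 16 + 2*4*(-5))/6) + 9) = -31892*((⅓ - (-4 + 16 - 40)/6) + 9) = -31892*((⅓ - ⅙*(-28)) + 9) = -31892*((⅓ + 14/3) + 9) = -31892*(5 + 9) = -31892*14 = -446488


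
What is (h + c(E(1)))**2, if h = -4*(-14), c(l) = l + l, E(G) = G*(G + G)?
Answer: 3600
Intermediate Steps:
E(G) = 2*G**2 (E(G) = G*(2*G) = 2*G**2)
c(l) = 2*l
h = 56
(h + c(E(1)))**2 = (56 + 2*(2*1**2))**2 = (56 + 2*(2*1))**2 = (56 + 2*2)**2 = (56 + 4)**2 = 60**2 = 3600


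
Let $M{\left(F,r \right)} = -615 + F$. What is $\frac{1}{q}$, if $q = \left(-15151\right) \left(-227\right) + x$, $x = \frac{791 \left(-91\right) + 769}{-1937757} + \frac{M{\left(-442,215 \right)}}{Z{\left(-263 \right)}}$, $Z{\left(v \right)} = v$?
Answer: $\frac{509630091}{1752761117422112} \approx 2.9076 \cdot 10^{-7}$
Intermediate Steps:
$x = \frac{2066937905}{509630091}$ ($x = \frac{791 \left(-91\right) + 769}{-1937757} + \frac{-615 - 442}{-263} = \left(-71981 + 769\right) \left(- \frac{1}{1937757}\right) - - \frac{1057}{263} = \left(-71212\right) \left(- \frac{1}{1937757}\right) + \frac{1057}{263} = \frac{71212}{1937757} + \frac{1057}{263} = \frac{2066937905}{509630091} \approx 4.0558$)
$q = \frac{1752761117422112}{509630091}$ ($q = \left(-15151\right) \left(-227\right) + \frac{2066937905}{509630091} = 3439277 + \frac{2066937905}{509630091} = \frac{1752761117422112}{509630091} \approx 3.4393 \cdot 10^{6}$)
$\frac{1}{q} = \frac{1}{\frac{1752761117422112}{509630091}} = \frac{509630091}{1752761117422112}$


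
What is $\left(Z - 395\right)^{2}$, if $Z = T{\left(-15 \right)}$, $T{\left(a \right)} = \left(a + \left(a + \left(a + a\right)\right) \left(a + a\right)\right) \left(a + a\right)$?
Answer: $1635798025$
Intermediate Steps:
$T{\left(a \right)} = 2 a \left(a + 6 a^{2}\right)$ ($T{\left(a \right)} = \left(a + \left(a + 2 a\right) 2 a\right) 2 a = \left(a + 3 a 2 a\right) 2 a = \left(a + 6 a^{2}\right) 2 a = 2 a \left(a + 6 a^{2}\right)$)
$Z = -40050$ ($Z = \left(-15\right)^{2} \left(2 + 12 \left(-15\right)\right) = 225 \left(2 - 180\right) = 225 \left(-178\right) = -40050$)
$\left(Z - 395\right)^{2} = \left(-40050 - 395\right)^{2} = \left(-40445\right)^{2} = 1635798025$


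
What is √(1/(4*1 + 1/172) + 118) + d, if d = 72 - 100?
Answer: -28 + √56135586/689 ≈ -17.126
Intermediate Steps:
d = -28
√(1/(4*1 + 1/172) + 118) + d = √(1/(4*1 + 1/172) + 118) - 28 = √(1/(4 + 1/172) + 118) - 28 = √(1/(689/172) + 118) - 28 = √(172/689 + 118) - 28 = √(81474/689) - 28 = √56135586/689 - 28 = -28 + √56135586/689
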